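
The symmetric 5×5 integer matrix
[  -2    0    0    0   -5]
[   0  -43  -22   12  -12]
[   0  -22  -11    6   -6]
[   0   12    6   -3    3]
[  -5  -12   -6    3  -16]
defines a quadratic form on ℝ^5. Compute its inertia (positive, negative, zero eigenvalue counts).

step 0: pivot -2 → sign −
step 1: pivot -43 → sign −
step 2: pivot 11/43 → sign +
step 3: pivot 3/11 → sign +
step 4: pivot -1/2 → sign −
signature = (2, 3, 0)

Answer: (2, 3, 0)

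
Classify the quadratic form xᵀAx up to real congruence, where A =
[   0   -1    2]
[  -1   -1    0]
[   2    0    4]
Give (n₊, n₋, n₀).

step 0: pivot -1 → sign −
step 1: pivot 1 → sign +
step 2: row/col 2 already zero → sign 0
signature = (1, 1, 1)

Answer: (1, 1, 1)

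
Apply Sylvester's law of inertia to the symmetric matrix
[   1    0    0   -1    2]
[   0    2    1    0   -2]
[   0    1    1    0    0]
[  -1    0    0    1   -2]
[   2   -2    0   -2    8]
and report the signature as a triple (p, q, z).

step 0: pivot 1 → sign +
step 1: pivot 2 → sign +
step 2: pivot 1/2 → sign +
step 3: row/col 3 already zero → sign 0
step 4: row/col 4 already zero → sign 0
signature = (3, 0, 2)

Answer: (3, 0, 2)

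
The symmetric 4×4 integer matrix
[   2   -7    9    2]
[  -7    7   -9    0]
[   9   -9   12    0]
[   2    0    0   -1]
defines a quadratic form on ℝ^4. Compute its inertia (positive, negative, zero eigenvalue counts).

step 0: pivot 2 → sign +
step 1: pivot -35/2 → sign −
step 2: pivot 3/7 → sign +
step 3: pivot -1/5 → sign −
signature = (2, 2, 0)

Answer: (2, 2, 0)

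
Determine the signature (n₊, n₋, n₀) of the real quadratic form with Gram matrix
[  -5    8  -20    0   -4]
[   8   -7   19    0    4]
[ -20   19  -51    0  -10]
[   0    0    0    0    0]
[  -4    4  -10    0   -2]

step 0: pivot -5 → sign −
step 1: pivot 29/5 → sign +
step 2: pivot -4/29 → sign −
step 3: pivot 3 → sign +
step 4: row/col 4 already zero → sign 0
signature = (2, 2, 1)

Answer: (2, 2, 1)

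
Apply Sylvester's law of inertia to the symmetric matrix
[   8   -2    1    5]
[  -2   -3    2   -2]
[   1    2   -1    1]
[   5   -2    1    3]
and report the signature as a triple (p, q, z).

step 0: pivot 8 → sign +
step 1: pivot -7/2 → sign −
step 2: pivot 9/28 → sign +
step 3: row/col 3 already zero → sign 0
signature = (2, 1, 1)

Answer: (2, 1, 1)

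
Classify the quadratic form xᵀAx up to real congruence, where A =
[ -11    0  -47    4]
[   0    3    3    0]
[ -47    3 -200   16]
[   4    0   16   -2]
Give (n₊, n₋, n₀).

step 0: pivot -11 → sign −
step 1: pivot 3 → sign +
step 2: pivot -24/11 → sign −
step 3: row/col 3 already zero → sign 0
signature = (1, 2, 1)

Answer: (1, 2, 1)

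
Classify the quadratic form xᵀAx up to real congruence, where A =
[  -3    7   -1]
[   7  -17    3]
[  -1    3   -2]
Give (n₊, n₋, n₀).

step 0: pivot -3 → sign −
step 1: pivot -2/3 → sign −
step 2: pivot -1 → sign −
signature = (0, 3, 0)

Answer: (0, 3, 0)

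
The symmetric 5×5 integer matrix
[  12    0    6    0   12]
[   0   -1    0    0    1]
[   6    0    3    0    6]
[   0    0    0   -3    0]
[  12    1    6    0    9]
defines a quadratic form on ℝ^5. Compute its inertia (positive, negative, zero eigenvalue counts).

Answer: (1, 3, 1)

Derivation:
step 0: pivot 12 → sign +
step 1: pivot -1 → sign −
step 2: pivot -3 → sign −
step 3: pivot -2 → sign −
step 4: row/col 4 already zero → sign 0
signature = (1, 3, 1)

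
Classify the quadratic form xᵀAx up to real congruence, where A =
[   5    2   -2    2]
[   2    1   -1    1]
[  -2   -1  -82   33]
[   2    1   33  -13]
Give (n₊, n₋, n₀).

Answer: (2, 2, 0)

Derivation:
step 0: pivot 5 → sign +
step 1: pivot 1/5 → sign +
step 2: pivot -83 → sign −
step 3: pivot -6/83 → sign −
signature = (2, 2, 0)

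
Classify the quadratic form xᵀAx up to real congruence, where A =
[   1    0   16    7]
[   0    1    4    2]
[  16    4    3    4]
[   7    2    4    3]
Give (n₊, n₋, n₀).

Answer: (3, 1, 0)

Derivation:
step 0: pivot 1 → sign +
step 1: pivot 1 → sign +
step 2: pivot -269 → sign −
step 3: pivot 6/269 → sign +
signature = (3, 1, 0)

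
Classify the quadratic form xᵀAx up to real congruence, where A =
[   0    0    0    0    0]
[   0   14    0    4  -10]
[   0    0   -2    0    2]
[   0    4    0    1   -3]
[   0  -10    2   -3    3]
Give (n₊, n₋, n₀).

step 0: pivot 14 → sign +
step 1: pivot -2 → sign −
step 2: pivot -1/7 → sign −
step 3: pivot -2 → sign −
step 4: row/col 4 already zero → sign 0
signature = (1, 3, 1)

Answer: (1, 3, 1)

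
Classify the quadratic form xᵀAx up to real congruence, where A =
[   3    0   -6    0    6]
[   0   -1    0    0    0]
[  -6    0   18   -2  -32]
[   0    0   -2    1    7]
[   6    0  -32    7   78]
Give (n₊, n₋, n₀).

Answer: (3, 2, 0)

Derivation:
step 0: pivot 3 → sign +
step 1: pivot -1 → sign −
step 2: pivot 6 → sign +
step 3: pivot 1/3 → sign +
step 4: pivot -1 → sign −
signature = (3, 2, 0)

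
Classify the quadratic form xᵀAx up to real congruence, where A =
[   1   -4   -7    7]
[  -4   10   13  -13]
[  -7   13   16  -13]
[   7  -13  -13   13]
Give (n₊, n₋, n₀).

step 0: pivot 1 → sign +
step 1: pivot -6 → sign −
step 2: pivot 9/2 → sign +
step 3: pivot 1 → sign +
signature = (3, 1, 0)

Answer: (3, 1, 0)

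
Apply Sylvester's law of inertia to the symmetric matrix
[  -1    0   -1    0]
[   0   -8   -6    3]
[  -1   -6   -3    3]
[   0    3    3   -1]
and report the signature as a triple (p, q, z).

Answer: (1, 3, 0)

Derivation:
step 0: pivot -1 → sign −
step 1: pivot -8 → sign −
step 2: pivot 5/2 → sign +
step 3: pivot -1/10 → sign −
signature = (1, 3, 0)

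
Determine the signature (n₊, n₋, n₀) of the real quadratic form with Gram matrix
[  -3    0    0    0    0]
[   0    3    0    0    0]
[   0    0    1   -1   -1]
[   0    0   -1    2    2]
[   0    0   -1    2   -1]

step 0: pivot -3 → sign −
step 1: pivot 3 → sign +
step 2: pivot 1 → sign +
step 3: pivot 1 → sign +
step 4: pivot -3 → sign −
signature = (3, 2, 0)

Answer: (3, 2, 0)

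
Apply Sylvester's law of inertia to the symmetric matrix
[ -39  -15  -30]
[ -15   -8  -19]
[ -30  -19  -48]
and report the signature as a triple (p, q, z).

step 0: pivot -39 → sign −
step 1: pivot -29/13 → sign −
step 2: pivot 1/29 → sign +
signature = (1, 2, 0)

Answer: (1, 2, 0)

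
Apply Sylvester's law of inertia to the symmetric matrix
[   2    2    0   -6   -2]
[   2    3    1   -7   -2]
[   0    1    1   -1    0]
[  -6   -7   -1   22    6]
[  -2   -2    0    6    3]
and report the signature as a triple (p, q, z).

step 0: pivot 2 → sign +
step 1: pivot 1 → sign +
step 2: pivot 3 → sign +
step 3: pivot 1 → sign +
step 4: row/col 4 already zero → sign 0
signature = (4, 0, 1)

Answer: (4, 0, 1)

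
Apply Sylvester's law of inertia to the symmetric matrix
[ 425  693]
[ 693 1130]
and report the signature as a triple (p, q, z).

Answer: (2, 0, 0)

Derivation:
step 0: pivot 425 → sign +
step 1: pivot 1/425 → sign +
signature = (2, 0, 0)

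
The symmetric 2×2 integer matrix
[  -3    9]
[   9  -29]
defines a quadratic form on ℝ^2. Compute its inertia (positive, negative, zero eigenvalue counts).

Answer: (0, 2, 0)

Derivation:
step 0: pivot -3 → sign −
step 1: pivot -2 → sign −
signature = (0, 2, 0)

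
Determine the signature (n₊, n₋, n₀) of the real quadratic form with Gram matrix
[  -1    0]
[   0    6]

Answer: (1, 1, 0)

Derivation:
step 0: pivot -1 → sign −
step 1: pivot 6 → sign +
signature = (1, 1, 0)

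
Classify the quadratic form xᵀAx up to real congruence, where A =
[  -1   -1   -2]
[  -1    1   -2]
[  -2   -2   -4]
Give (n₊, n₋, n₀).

step 0: pivot -1 → sign −
step 1: pivot 2 → sign +
step 2: row/col 2 already zero → sign 0
signature = (1, 1, 1)

Answer: (1, 1, 1)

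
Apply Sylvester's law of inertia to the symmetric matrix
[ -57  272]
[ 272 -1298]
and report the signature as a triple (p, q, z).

step 0: pivot -57 → sign −
step 1: pivot -2/57 → sign −
signature = (0, 2, 0)

Answer: (0, 2, 0)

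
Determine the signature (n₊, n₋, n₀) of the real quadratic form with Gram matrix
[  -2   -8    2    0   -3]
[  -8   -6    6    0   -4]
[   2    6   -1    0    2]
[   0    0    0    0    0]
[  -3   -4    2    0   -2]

Answer: (2, 2, 1)

Derivation:
step 0: pivot -2 → sign −
step 1: pivot 26 → sign +
step 2: pivot 11/13 → sign +
step 3: pivot -3/22 → sign −
step 4: row/col 4 already zero → sign 0
signature = (2, 2, 1)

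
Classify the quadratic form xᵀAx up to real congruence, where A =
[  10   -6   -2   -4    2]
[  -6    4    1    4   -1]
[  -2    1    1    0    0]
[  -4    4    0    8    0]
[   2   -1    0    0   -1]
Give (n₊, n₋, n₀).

Answer: (3, 1, 1)

Derivation:
step 0: pivot 10 → sign +
step 1: pivot 2/5 → sign +
step 2: pivot 1/2 → sign +
step 3: pivot -2 → sign −
step 4: row/col 4 already zero → sign 0
signature = (3, 1, 1)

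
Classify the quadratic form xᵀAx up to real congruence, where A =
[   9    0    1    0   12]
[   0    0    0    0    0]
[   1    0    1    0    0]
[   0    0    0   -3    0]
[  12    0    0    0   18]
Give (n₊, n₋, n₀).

step 0: pivot 9 → sign +
step 1: pivot 8/9 → sign +
step 2: pivot -3 → sign −
step 3: row/col 3 already zero → sign 0
step 4: row/col 4 already zero → sign 0
signature = (2, 1, 2)

Answer: (2, 1, 2)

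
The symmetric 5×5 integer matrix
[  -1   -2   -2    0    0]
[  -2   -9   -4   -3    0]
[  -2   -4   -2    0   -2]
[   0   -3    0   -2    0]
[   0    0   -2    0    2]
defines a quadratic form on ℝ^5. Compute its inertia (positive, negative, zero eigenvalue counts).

Answer: (1, 3, 1)

Derivation:
step 0: pivot -1 → sign −
step 1: pivot -5 → sign −
step 2: pivot 2 → sign +
step 3: pivot -1/5 → sign −
step 4: row/col 4 already zero → sign 0
signature = (1, 3, 1)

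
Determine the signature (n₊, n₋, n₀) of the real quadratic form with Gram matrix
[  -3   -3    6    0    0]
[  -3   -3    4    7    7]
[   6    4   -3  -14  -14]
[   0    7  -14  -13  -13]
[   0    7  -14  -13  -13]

step 0: pivot -3 → sign −
step 1: pivot 9 → sign +
step 2: pivot -4/9 → sign −
step 3: pivot -3/4 → sign −
step 4: row/col 4 already zero → sign 0
signature = (1, 3, 1)

Answer: (1, 3, 1)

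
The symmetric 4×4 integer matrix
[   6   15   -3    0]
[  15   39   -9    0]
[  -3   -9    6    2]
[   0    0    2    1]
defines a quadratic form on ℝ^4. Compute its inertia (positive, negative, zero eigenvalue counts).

Answer: (3, 1, 0)

Derivation:
step 0: pivot 6 → sign +
step 1: pivot 3/2 → sign +
step 2: pivot 3 → sign +
step 3: pivot -1/3 → sign −
signature = (3, 1, 0)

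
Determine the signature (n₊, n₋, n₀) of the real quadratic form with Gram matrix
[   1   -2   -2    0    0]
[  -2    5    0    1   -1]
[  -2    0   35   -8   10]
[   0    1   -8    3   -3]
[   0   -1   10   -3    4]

Answer: (5, 0, 0)

Derivation:
step 0: pivot 1 → sign +
step 1: pivot 1 → sign +
step 2: pivot 15 → sign +
step 3: pivot 14/15 → sign +
step 4: pivot 3/7 → sign +
signature = (5, 0, 0)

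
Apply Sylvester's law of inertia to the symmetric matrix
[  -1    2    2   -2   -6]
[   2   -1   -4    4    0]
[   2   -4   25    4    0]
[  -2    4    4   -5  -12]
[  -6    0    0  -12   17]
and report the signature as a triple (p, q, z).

step 0: pivot -1 → sign −
step 1: pivot 3 → sign +
step 2: pivot 29 → sign +
step 3: pivot -1 → sign −
step 4: pivot 1/29 → sign +
signature = (3, 2, 0)

Answer: (3, 2, 0)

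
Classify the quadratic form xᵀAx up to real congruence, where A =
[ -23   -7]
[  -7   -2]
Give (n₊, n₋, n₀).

step 0: pivot -23 → sign −
step 1: pivot 3/23 → sign +
signature = (1, 1, 0)

Answer: (1, 1, 0)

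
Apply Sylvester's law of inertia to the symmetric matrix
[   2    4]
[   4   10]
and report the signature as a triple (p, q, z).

Answer: (2, 0, 0)

Derivation:
step 0: pivot 2 → sign +
step 1: pivot 2 → sign +
signature = (2, 0, 0)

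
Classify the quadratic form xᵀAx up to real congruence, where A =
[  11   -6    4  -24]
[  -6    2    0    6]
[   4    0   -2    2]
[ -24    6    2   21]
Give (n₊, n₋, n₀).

step 0: pivot 11 → sign +
step 1: pivot -14/11 → sign −
step 2: pivot 2/7 → sign +
step 3: pivot 1 → sign +
signature = (3, 1, 0)

Answer: (3, 1, 0)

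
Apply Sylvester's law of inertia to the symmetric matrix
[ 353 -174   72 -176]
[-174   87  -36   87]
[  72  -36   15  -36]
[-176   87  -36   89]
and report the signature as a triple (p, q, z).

step 0: pivot 353 → sign +
step 1: pivot 435/353 → sign +
step 2: pivot 3/29 → sign +
step 3: pivot 6/5 → sign +
signature = (4, 0, 0)

Answer: (4, 0, 0)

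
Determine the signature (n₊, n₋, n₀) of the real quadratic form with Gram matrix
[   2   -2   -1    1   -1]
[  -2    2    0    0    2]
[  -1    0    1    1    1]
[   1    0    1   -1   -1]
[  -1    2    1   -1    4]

Answer: (4, 1, 0)

Derivation:
step 0: pivot 2 → sign +
step 1: pivot 1/2 → sign +
step 2: pivot -2 → sign −
step 3: pivot 2 → sign +
step 4: pivot 3 → sign +
signature = (4, 1, 0)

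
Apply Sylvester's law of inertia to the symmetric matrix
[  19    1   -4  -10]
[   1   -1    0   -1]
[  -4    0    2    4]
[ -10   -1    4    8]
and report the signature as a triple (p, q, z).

step 0: pivot 19 → sign +
step 1: pivot -20/19 → sign −
step 2: pivot 6/5 → sign +
step 3: pivot 1/4 → sign +
signature = (3, 1, 0)

Answer: (3, 1, 0)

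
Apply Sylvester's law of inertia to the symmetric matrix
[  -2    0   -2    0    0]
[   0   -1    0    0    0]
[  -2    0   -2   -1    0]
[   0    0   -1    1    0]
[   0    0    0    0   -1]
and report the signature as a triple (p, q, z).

step 0: pivot -2 → sign −
step 1: pivot -1 → sign −
step 2: pivot 1 → sign +
step 3: pivot -1 → sign −
step 4: pivot -1 → sign −
signature = (1, 4, 0)

Answer: (1, 4, 0)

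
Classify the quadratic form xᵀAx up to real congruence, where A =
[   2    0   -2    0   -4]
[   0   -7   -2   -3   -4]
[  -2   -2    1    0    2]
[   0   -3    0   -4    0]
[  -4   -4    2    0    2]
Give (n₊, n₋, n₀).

Answer: (1, 4, 0)

Derivation:
step 0: pivot 2 → sign +
step 1: pivot -7 → sign −
step 2: pivot -3/7 → sign −
step 3: pivot -1 → sign −
step 4: pivot -2 → sign −
signature = (1, 4, 0)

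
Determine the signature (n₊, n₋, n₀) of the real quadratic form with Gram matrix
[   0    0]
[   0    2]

step 0: pivot 2 → sign +
step 1: row/col 1 already zero → sign 0
signature = (1, 0, 1)

Answer: (1, 0, 1)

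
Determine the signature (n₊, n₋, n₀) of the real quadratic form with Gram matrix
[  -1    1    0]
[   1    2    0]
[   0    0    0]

Answer: (1, 1, 1)

Derivation:
step 0: pivot -1 → sign −
step 1: pivot 3 → sign +
step 2: row/col 2 already zero → sign 0
signature = (1, 1, 1)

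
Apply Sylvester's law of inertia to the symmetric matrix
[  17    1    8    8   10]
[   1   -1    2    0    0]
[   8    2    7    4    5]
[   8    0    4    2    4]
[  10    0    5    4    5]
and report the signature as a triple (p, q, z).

Answer: (2, 3, 0)

Derivation:
step 0: pivot 17 → sign +
step 1: pivot -18/17 → sign −
step 2: pivot 49/9 → sign +
step 3: pivot -78/49 → sign −
step 4: pivot -6/13 → sign −
signature = (2, 3, 0)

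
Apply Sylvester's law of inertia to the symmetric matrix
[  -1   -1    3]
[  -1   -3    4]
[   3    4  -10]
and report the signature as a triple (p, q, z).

Answer: (0, 3, 0)

Derivation:
step 0: pivot -1 → sign −
step 1: pivot -2 → sign −
step 2: pivot -1/2 → sign −
signature = (0, 3, 0)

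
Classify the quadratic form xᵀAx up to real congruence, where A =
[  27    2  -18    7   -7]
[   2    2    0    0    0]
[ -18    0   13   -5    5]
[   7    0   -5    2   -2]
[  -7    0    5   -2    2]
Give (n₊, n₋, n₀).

step 0: pivot 27 → sign +
step 1: pivot 50/27 → sign +
step 2: pivot 1/25 → sign +
step 3: row/col 3 already zero → sign 0
step 4: row/col 4 already zero → sign 0
signature = (3, 0, 2)

Answer: (3, 0, 2)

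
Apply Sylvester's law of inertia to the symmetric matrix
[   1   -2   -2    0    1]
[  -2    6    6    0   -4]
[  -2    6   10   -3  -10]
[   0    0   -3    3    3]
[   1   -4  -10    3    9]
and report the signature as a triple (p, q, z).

step 0: pivot 1 → sign +
step 1: pivot 2 → sign +
step 2: pivot 4 → sign +
step 3: pivot 3/4 → sign +
step 4: pivot -6 → sign −
signature = (4, 1, 0)

Answer: (4, 1, 0)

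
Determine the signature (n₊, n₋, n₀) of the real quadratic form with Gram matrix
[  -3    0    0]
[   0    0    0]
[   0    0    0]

step 0: pivot -3 → sign −
step 1: row/col 1 already zero → sign 0
step 2: row/col 2 already zero → sign 0
signature = (0, 1, 2)

Answer: (0, 1, 2)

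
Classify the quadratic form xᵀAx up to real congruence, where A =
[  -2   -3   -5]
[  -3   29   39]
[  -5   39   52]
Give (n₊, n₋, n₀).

Answer: (1, 2, 0)

Derivation:
step 0: pivot -2 → sign −
step 1: pivot 67/2 → sign +
step 2: pivot -3/67 → sign −
signature = (1, 2, 0)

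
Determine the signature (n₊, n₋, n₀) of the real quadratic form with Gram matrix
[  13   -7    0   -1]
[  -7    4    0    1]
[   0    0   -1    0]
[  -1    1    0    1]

Answer: (2, 1, 1)

Derivation:
step 0: pivot 13 → sign +
step 1: pivot 3/13 → sign +
step 2: pivot -1 → sign −
step 3: row/col 3 already zero → sign 0
signature = (2, 1, 1)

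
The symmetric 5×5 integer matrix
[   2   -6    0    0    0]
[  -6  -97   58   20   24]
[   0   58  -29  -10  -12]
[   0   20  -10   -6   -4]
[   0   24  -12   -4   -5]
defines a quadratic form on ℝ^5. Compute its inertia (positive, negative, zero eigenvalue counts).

step 0: pivot 2 → sign +
step 1: pivot -115 → sign −
step 2: pivot 29/115 → sign +
step 3: pivot -74/29 → sign −
step 4: pivot -1/37 → sign −
signature = (2, 3, 0)

Answer: (2, 3, 0)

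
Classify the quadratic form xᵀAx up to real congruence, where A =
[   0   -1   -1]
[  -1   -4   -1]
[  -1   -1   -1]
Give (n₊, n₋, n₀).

Answer: (1, 2, 0)

Derivation:
step 0: pivot -4 → sign −
step 1: pivot 1/4 → sign +
step 2: pivot -3 → sign −
signature = (1, 2, 0)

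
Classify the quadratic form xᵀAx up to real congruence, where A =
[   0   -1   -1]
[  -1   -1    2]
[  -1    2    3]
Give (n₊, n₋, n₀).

Answer: (1, 2, 0)

Derivation:
step 0: pivot -1 → sign −
step 1: pivot 1 → sign +
step 2: pivot -2 → sign −
signature = (1, 2, 0)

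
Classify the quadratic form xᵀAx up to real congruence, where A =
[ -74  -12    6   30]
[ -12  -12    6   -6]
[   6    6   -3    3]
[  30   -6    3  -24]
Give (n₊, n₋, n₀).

Answer: (0, 3, 1)

Derivation:
step 0: pivot -74 → sign −
step 1: pivot -372/37 → sign −
step 2: pivot -3/31 → sign −
step 3: row/col 3 already zero → sign 0
signature = (0, 3, 1)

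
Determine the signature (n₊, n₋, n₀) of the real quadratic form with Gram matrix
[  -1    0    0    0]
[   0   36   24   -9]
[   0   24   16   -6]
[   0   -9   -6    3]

step 0: pivot -1 → sign −
step 1: pivot 36 → sign +
step 2: pivot 3/4 → sign +
step 3: row/col 3 already zero → sign 0
signature = (2, 1, 1)

Answer: (2, 1, 1)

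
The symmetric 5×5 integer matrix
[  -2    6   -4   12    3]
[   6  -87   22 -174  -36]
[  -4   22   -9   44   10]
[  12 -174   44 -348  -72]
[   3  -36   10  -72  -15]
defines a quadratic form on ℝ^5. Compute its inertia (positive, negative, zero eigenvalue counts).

step 0: pivot -2 → sign −
step 1: pivot -69 → sign −
step 2: pivot 31/69 → sign +
step 3: pivot 3/62 → sign +
step 4: row/col 4 already zero → sign 0
signature = (2, 2, 1)

Answer: (2, 2, 1)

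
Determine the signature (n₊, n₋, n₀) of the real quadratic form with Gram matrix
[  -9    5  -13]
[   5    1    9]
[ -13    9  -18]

step 0: pivot -9 → sign −
step 1: pivot 34/9 → sign +
step 2: pivot -1/17 → sign −
signature = (1, 2, 0)

Answer: (1, 2, 0)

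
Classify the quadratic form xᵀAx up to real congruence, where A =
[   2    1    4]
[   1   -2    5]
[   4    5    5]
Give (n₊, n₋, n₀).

Answer: (2, 1, 0)

Derivation:
step 0: pivot 2 → sign +
step 1: pivot -5/2 → sign −
step 2: pivot 3/5 → sign +
signature = (2, 1, 0)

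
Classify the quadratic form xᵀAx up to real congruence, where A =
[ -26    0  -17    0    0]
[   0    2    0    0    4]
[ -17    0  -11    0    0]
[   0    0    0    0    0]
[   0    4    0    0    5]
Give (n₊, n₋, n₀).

step 0: pivot -26 → sign −
step 1: pivot 2 → sign +
step 2: pivot 3/26 → sign +
step 3: pivot -3 → sign −
step 4: row/col 4 already zero → sign 0
signature = (2, 2, 1)

Answer: (2, 2, 1)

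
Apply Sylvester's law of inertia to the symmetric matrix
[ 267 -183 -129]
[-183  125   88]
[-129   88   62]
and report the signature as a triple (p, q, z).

Answer: (2, 1, 0)

Derivation:
step 0: pivot 267 → sign +
step 1: pivot -38/89 → sign −
step 2: pivot 3/38 → sign +
signature = (2, 1, 0)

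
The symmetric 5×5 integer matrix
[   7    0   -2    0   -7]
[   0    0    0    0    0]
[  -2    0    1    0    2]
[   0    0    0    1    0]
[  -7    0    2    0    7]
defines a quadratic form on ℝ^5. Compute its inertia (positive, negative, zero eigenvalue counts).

step 0: pivot 7 → sign +
step 1: pivot 3/7 → sign +
step 2: pivot 1 → sign +
step 3: row/col 3 already zero → sign 0
step 4: row/col 4 already zero → sign 0
signature = (3, 0, 2)

Answer: (3, 0, 2)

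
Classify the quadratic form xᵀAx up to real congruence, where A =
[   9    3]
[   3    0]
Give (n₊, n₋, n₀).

step 0: pivot 9 → sign +
step 1: pivot -1 → sign −
signature = (1, 1, 0)

Answer: (1, 1, 0)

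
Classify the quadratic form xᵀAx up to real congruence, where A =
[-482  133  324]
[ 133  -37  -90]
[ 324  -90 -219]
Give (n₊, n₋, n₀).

Answer: (0, 3, 0)

Derivation:
step 0: pivot -482 → sign −
step 1: pivot -145/482 → sign −
step 2: pivot -3/145 → sign −
signature = (0, 3, 0)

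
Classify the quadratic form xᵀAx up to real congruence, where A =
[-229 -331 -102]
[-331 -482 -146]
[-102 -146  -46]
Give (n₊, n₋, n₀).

Answer: (1, 2, 0)

Derivation:
step 0: pivot -229 → sign −
step 1: pivot -817/229 → sign −
step 2: pivot 6/817 → sign +
signature = (1, 2, 0)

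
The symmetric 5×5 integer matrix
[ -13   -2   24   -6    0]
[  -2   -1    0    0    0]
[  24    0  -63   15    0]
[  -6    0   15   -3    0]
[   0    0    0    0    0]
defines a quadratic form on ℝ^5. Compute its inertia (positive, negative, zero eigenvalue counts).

Answer: (1, 2, 2)

Derivation:
step 0: pivot -13 → sign −
step 1: pivot -9/13 → sign −
step 2: pivot 1 → sign +
step 3: row/col 3 already zero → sign 0
step 4: row/col 4 already zero → sign 0
signature = (1, 2, 2)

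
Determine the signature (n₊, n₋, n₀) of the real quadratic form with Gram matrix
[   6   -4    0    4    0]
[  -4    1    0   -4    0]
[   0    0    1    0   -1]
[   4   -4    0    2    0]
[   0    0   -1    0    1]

step 0: pivot 6 → sign +
step 1: pivot -5/3 → sign −
step 2: pivot 1 → sign +
step 3: pivot 2/5 → sign +
step 4: row/col 4 already zero → sign 0
signature = (3, 1, 1)

Answer: (3, 1, 1)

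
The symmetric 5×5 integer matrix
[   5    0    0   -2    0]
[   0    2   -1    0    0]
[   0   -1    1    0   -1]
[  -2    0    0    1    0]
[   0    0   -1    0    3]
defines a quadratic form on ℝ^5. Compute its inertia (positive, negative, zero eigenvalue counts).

step 0: pivot 5 → sign +
step 1: pivot 2 → sign +
step 2: pivot 1/2 → sign +
step 3: pivot 1/5 → sign +
step 4: pivot 1 → sign +
signature = (5, 0, 0)

Answer: (5, 0, 0)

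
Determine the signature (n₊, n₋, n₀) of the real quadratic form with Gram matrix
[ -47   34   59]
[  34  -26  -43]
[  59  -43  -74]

step 0: pivot -47 → sign −
step 1: pivot -66/47 → sign −
step 2: pivot 3/22 → sign +
signature = (1, 2, 0)

Answer: (1, 2, 0)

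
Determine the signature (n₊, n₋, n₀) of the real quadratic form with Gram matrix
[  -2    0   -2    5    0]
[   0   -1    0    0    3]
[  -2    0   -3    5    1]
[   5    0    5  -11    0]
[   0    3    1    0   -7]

step 0: pivot -2 → sign −
step 1: pivot -1 → sign −
step 2: pivot -1 → sign −
step 3: pivot 3/2 → sign +
step 4: pivot 3 → sign +
signature = (2, 3, 0)

Answer: (2, 3, 0)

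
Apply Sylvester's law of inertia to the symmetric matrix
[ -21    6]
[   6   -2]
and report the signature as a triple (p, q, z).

Answer: (0, 2, 0)

Derivation:
step 0: pivot -21 → sign −
step 1: pivot -2/7 → sign −
signature = (0, 2, 0)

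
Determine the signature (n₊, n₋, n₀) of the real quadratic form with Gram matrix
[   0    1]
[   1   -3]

Answer: (1, 1, 0)

Derivation:
step 0: pivot -3 → sign −
step 1: pivot 1/3 → sign +
signature = (1, 1, 0)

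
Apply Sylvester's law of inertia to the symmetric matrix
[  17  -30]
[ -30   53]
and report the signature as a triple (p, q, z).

step 0: pivot 17 → sign +
step 1: pivot 1/17 → sign +
signature = (2, 0, 0)

Answer: (2, 0, 0)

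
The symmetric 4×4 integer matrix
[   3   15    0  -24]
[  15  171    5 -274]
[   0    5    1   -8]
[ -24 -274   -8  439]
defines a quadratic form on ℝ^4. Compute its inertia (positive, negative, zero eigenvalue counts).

step 0: pivot 3 → sign +
step 1: pivot 96 → sign +
step 2: pivot 71/96 → sign +
step 3: pivot -3/71 → sign −
signature = (3, 1, 0)

Answer: (3, 1, 0)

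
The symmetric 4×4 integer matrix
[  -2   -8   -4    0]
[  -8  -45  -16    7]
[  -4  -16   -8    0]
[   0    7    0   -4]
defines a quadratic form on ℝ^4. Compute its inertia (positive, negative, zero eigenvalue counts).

step 0: pivot -2 → sign −
step 1: pivot -13 → sign −
step 2: pivot -3/13 → sign −
step 3: row/col 3 already zero → sign 0
signature = (0, 3, 1)

Answer: (0, 3, 1)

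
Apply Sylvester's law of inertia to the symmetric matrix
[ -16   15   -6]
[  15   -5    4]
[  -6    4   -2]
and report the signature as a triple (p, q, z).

Answer: (1, 2, 0)

Derivation:
step 0: pivot -16 → sign −
step 1: pivot 145/16 → sign +
step 2: pivot -6/145 → sign −
signature = (1, 2, 0)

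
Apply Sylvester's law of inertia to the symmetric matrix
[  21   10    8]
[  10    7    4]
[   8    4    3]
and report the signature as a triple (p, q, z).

step 0: pivot 21 → sign +
step 1: pivot 47/21 → sign +
step 2: pivot -3/47 → sign −
signature = (2, 1, 0)

Answer: (2, 1, 0)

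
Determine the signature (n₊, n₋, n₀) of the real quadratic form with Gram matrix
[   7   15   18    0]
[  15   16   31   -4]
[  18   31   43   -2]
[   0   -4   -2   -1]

Answer: (2, 2, 0)

Derivation:
step 0: pivot 7 → sign +
step 1: pivot -113/7 → sign −
step 2: pivot 30/113 → sign +
step 3: pivot -1/15 → sign −
signature = (2, 2, 0)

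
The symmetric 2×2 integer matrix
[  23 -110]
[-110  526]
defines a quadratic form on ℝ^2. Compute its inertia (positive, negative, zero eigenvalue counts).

step 0: pivot 23 → sign +
step 1: pivot -2/23 → sign −
signature = (1, 1, 0)

Answer: (1, 1, 0)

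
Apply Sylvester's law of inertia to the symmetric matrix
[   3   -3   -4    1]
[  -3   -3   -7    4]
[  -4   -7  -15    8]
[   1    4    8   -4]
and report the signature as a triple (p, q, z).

step 0: pivot 3 → sign +
step 1: pivot -6 → sign −
step 2: pivot -1/6 → sign −
step 3: row/col 3 already zero → sign 0
signature = (1, 2, 1)

Answer: (1, 2, 1)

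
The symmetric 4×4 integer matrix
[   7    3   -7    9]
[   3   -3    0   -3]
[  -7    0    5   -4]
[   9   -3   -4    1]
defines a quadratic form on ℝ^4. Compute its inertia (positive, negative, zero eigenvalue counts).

Answer: (2, 1, 1)

Derivation:
step 0: pivot 7 → sign +
step 1: pivot -30/7 → sign −
step 2: pivot 1/10 → sign +
step 3: row/col 3 already zero → sign 0
signature = (2, 1, 1)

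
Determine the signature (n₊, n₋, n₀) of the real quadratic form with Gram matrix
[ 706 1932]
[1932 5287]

step 0: pivot 706 → sign +
step 1: pivot -1/353 → sign −
signature = (1, 1, 0)

Answer: (1, 1, 0)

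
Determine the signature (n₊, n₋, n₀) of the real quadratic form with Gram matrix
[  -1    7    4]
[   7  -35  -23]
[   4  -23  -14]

Answer: (2, 1, 0)

Derivation:
step 0: pivot -1 → sign −
step 1: pivot 14 → sign +
step 2: pivot 3/14 → sign +
signature = (2, 1, 0)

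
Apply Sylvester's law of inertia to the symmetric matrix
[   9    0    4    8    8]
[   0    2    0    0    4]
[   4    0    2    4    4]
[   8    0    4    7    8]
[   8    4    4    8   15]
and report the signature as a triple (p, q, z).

Answer: (3, 2, 0)

Derivation:
step 0: pivot 9 → sign +
step 1: pivot 2 → sign +
step 2: pivot 2/9 → sign +
step 3: pivot -1 → sign −
step 4: pivot -1 → sign −
signature = (3, 2, 0)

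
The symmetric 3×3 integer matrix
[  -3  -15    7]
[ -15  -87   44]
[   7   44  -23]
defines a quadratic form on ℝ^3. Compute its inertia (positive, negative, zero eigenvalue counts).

Answer: (1, 2, 0)

Derivation:
step 0: pivot -3 → sign −
step 1: pivot -12 → sign −
step 2: pivot 1/12 → sign +
signature = (1, 2, 0)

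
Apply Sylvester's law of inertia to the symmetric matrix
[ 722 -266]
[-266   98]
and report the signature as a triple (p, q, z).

step 0: pivot 722 → sign +
step 1: row/col 1 already zero → sign 0
signature = (1, 0, 1)

Answer: (1, 0, 1)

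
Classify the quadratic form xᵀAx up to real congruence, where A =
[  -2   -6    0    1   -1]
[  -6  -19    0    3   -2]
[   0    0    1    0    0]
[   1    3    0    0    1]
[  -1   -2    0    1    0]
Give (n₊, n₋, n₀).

step 0: pivot -2 → sign −
step 1: pivot -1 → sign −
step 2: pivot 1 → sign +
step 3: pivot 1/2 → sign +
step 4: pivot 1 → sign +
signature = (3, 2, 0)

Answer: (3, 2, 0)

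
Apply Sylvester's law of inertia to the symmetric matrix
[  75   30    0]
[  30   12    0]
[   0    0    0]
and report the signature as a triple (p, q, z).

step 0: pivot 75 → sign +
step 1: row/col 1 already zero → sign 0
step 2: row/col 2 already zero → sign 0
signature = (1, 0, 2)

Answer: (1, 0, 2)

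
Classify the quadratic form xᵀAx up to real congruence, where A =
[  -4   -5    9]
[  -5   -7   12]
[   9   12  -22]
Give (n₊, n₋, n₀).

step 0: pivot -4 → sign −
step 1: pivot -3/4 → sign −
step 2: pivot -1 → sign −
signature = (0, 3, 0)

Answer: (0, 3, 0)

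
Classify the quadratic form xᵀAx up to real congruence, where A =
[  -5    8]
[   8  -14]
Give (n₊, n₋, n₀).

Answer: (0, 2, 0)

Derivation:
step 0: pivot -5 → sign −
step 1: pivot -6/5 → sign −
signature = (0, 2, 0)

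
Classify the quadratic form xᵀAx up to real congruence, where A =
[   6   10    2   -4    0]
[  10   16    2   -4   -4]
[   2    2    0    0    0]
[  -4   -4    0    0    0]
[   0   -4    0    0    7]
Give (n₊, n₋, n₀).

Answer: (2, 2, 1)

Derivation:
step 0: pivot 6 → sign +
step 1: pivot -2/3 → sign −
step 2: pivot 2 → sign +
step 3: pivot -1 → sign −
step 4: row/col 4 already zero → sign 0
signature = (2, 2, 1)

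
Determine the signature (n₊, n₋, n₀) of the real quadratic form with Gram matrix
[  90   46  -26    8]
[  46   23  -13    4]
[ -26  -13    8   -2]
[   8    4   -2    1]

step 0: pivot 90 → sign +
step 1: pivot -23/45 → sign −
step 2: pivot 15/23 → sign +
step 3: pivot 1/5 → sign +
signature = (3, 1, 0)

Answer: (3, 1, 0)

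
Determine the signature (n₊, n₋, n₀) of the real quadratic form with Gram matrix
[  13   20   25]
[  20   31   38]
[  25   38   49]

Answer: (2, 0, 1)

Derivation:
step 0: pivot 13 → sign +
step 1: pivot 3/13 → sign +
step 2: row/col 2 already zero → sign 0
signature = (2, 0, 1)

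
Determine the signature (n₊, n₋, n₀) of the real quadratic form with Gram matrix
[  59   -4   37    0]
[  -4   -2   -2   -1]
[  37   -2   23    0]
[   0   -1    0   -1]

step 0: pivot 59 → sign +
step 1: pivot -134/59 → sign −
step 2: pivot -6/67 → sign −
step 3: row/col 3 already zero → sign 0
signature = (1, 2, 1)

Answer: (1, 2, 1)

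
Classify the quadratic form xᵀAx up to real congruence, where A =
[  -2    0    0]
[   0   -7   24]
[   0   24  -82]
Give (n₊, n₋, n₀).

Answer: (1, 2, 0)

Derivation:
step 0: pivot -2 → sign −
step 1: pivot -7 → sign −
step 2: pivot 2/7 → sign +
signature = (1, 2, 0)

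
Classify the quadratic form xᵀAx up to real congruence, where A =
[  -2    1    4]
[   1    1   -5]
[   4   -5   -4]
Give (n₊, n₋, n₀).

step 0: pivot -2 → sign −
step 1: pivot 3/2 → sign +
step 2: pivot -2 → sign −
signature = (1, 2, 0)

Answer: (1, 2, 0)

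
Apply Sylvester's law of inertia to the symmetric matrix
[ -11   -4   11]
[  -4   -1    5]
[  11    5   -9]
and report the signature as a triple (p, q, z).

step 0: pivot -11 → sign −
step 1: pivot 5/11 → sign +
step 2: pivot -1/5 → sign −
signature = (1, 2, 0)

Answer: (1, 2, 0)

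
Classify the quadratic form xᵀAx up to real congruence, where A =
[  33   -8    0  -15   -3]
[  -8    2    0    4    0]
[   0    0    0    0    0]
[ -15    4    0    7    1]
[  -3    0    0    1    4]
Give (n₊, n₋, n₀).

step 0: pivot 33 → sign +
step 1: pivot 2/33 → sign +
step 2: pivot -2 → sign −
step 3: pivot 3 → sign +
step 4: row/col 4 already zero → sign 0
signature = (3, 1, 1)

Answer: (3, 1, 1)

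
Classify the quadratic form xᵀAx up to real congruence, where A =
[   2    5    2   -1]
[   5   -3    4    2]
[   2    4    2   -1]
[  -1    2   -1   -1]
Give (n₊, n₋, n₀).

Answer: (2, 2, 0)

Derivation:
step 0: pivot 2 → sign +
step 1: pivot -31/2 → sign −
step 2: pivot 2/31 → sign +
step 3: pivot -3/2 → sign −
signature = (2, 2, 0)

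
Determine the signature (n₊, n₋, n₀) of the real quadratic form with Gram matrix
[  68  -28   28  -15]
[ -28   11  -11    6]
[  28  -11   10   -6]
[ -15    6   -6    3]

Answer: (1, 3, 0)

Derivation:
step 0: pivot 68 → sign +
step 1: pivot -9/17 → sign −
step 2: pivot -1 → sign −
step 3: pivot -1/4 → sign −
signature = (1, 3, 0)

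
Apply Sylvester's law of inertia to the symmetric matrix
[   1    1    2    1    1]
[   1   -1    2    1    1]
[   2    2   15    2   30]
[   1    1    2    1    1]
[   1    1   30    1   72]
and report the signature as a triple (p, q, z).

Answer: (2, 2, 1)

Derivation:
step 0: pivot 1 → sign +
step 1: pivot -2 → sign −
step 2: pivot 11 → sign +
step 3: pivot -3/11 → sign −
step 4: row/col 4 already zero → sign 0
signature = (2, 2, 1)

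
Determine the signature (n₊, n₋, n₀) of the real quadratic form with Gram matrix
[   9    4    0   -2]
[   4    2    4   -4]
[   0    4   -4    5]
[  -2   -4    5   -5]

Answer: (2, 2, 0)

Derivation:
step 0: pivot 9 → sign +
step 1: pivot 2/9 → sign +
step 2: pivot -76 → sign −
step 3: pivot -3/76 → sign −
signature = (2, 2, 0)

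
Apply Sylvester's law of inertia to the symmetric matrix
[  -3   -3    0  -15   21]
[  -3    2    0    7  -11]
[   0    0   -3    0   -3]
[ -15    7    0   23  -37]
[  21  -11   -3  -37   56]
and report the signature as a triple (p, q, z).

step 0: pivot -3 → sign −
step 1: pivot 5 → sign +
step 2: pivot -3 → sign −
step 3: pivot 6/5 → sign +
step 4: row/col 4 already zero → sign 0
signature = (2, 2, 1)

Answer: (2, 2, 1)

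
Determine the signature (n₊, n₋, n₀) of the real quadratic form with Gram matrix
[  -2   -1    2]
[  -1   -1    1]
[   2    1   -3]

Answer: (0, 3, 0)

Derivation:
step 0: pivot -2 → sign −
step 1: pivot -1/2 → sign −
step 2: pivot -1 → sign −
signature = (0, 3, 0)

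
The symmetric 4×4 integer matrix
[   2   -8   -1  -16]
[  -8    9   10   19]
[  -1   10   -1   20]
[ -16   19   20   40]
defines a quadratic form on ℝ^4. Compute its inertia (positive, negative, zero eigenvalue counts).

step 0: pivot 2 → sign +
step 1: pivot -23 → sign −
step 2: pivot 3/46 → sign +
step 3: pivot -1 → sign −
signature = (2, 2, 0)

Answer: (2, 2, 0)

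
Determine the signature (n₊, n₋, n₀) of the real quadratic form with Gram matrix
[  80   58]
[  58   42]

step 0: pivot 80 → sign +
step 1: pivot -1/20 → sign −
signature = (1, 1, 0)

Answer: (1, 1, 0)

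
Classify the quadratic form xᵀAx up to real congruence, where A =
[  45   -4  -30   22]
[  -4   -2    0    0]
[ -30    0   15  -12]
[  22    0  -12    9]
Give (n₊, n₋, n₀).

Answer: (1, 3, 0)

Derivation:
step 0: pivot 45 → sign +
step 1: pivot -106/45 → sign −
step 2: pivot -105/53 → sign −
step 3: pivot -1/35 → sign −
signature = (1, 3, 0)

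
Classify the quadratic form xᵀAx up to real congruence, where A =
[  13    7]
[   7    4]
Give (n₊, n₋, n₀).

step 0: pivot 13 → sign +
step 1: pivot 3/13 → sign +
signature = (2, 0, 0)

Answer: (2, 0, 0)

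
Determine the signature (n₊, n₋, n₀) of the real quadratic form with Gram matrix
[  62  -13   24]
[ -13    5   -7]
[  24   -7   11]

Answer: (3, 0, 0)

Derivation:
step 0: pivot 62 → sign +
step 1: pivot 141/62 → sign +
step 2: pivot 1/141 → sign +
signature = (3, 0, 0)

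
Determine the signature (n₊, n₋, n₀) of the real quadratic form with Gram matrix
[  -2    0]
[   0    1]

Answer: (1, 1, 0)

Derivation:
step 0: pivot -2 → sign −
step 1: pivot 1 → sign +
signature = (1, 1, 0)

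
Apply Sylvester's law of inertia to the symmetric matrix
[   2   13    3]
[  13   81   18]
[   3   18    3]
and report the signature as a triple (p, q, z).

Answer: (1, 2, 0)

Derivation:
step 0: pivot 2 → sign +
step 1: pivot -7/2 → sign −
step 2: pivot -6/7 → sign −
signature = (1, 2, 0)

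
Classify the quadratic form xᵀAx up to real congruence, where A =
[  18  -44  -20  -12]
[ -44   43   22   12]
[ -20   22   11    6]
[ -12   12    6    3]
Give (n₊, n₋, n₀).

Answer: (2, 2, 0)

Derivation:
step 0: pivot 18 → sign +
step 1: pivot -581/9 → sign −
step 2: pivot -13/581 → sign −
step 3: pivot 3/13 → sign +
signature = (2, 2, 0)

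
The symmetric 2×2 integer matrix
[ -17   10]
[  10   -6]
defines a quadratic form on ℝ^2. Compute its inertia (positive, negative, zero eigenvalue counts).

Answer: (0, 2, 0)

Derivation:
step 0: pivot -17 → sign −
step 1: pivot -2/17 → sign −
signature = (0, 2, 0)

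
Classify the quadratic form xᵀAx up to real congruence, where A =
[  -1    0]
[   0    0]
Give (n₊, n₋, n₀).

step 0: pivot -1 → sign −
step 1: row/col 1 already zero → sign 0
signature = (0, 1, 1)

Answer: (0, 1, 1)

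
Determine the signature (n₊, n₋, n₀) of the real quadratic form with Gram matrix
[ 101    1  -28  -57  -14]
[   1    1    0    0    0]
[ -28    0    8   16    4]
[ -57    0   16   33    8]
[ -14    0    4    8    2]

step 0: pivot 101 → sign +
step 1: pivot 100/101 → sign +
step 2: pivot 4/25 → sign +
step 3: pivot 1/2 → sign +
step 4: row/col 4 already zero → sign 0
signature = (4, 0, 1)

Answer: (4, 0, 1)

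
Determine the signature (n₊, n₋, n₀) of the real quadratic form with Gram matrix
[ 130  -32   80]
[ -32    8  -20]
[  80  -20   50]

Answer: (2, 0, 1)

Derivation:
step 0: pivot 130 → sign +
step 1: pivot 8/65 → sign +
step 2: row/col 2 already zero → sign 0
signature = (2, 0, 1)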